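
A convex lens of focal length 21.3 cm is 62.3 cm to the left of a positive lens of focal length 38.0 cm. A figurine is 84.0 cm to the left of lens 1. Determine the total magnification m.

Lens 1: 1/d_i1 = 1/(21.3) − 1/(84.0) = 0.03504, so d_i1 = 28.54 cm; m₁ = −d_i1/d_o1 = -0.3398.
d_o2 = 62.3 − (28.54) = 33.76 cm.
Lens 2: 1/d_i2 = 1/(38.0) − 1/(33.76) = -0.003305, so d_i2 = -302.6 cm; m₂ = −d_i2/d_o2 = +8.962.
m = m₁·m₂ = (-0.3398)(+8.962) = -3.05.

m = -3.05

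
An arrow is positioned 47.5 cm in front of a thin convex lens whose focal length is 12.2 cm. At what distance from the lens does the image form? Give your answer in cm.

Lens equation: 1/s_i = 1/f − 1/s_o = 1/(12.20) − 1/(47.5) = 0.08197 − 0.02105 = 0.06091, so s_i = 16.4 cm.
The image is real, inverted and reduced, on the far side of the lens.

16.4 cm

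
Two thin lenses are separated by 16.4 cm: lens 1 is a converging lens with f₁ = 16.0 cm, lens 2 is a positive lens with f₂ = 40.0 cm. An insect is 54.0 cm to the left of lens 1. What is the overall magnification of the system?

m = -0.363

Lens 1: 1/d_i1 = 1/(16.0) − 1/(54.0) = 0.04398, so d_i1 = 22.74 cm; m₁ = −d_i1/d_o1 = -0.4211.
d_o2 = 16.4 − (22.74) = -6.340 cm (virtual object).
Lens 2: 1/d_i2 = 1/(40.0) − 1/(-6.340) = 0.1827, so d_i2 = 5.473 cm; m₂ = −d_i2/d_o2 = +0.8632.
m = m₁·m₂ = (-0.4211)(+0.8632) = -0.363.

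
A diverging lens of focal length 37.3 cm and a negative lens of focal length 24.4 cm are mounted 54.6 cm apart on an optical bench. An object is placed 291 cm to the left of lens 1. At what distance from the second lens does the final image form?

Lens 1 is diverging, so f₁ = −37.3 cm.
Lens 1: 1/d_i1 = 1/f₁ − 1/d_o1 = 1/(-37.3) − 1/(291) = -0.03025, so d_i1 = -33.06 cm.
The intermediate image is 33.06 cm to the left of lens 1 (virtual), which is 54.6 − (-33.06) = 87.66 cm to the left of lens 2, so d_o2 = +87.66 cm.
Lens 2 is diverging, so f₂ = −24.4 cm.
Lens 2: 1/d_i2 = 1/f₂ − 1/d_o2 = 1/(-24.4) − 1/(87.66) = -0.05239, so d_i2 = -19.1 cm.
The final image is virtual, 19.1 cm to the left of lens 2 (overall magnification ≈ 0.025).

19.1 cm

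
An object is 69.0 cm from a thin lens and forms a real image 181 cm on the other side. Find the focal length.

f = 50.0 cm (converging)

Real image ⇒ d_i = +181 cm.
1/f = 1/d_o + 1/d_i = 1/(69.0) + 1/(181) = 0.02002, so f = 50.0 cm.
Since f is positive, the thin lens is converging.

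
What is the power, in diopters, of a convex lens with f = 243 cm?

f = 243 cm = 2.43 m.
P = 1/f = 1/(2.43 m) = +0.412 D.

P = +0.412 D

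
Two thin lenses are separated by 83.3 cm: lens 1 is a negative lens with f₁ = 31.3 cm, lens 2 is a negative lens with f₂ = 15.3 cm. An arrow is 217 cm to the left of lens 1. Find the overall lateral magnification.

m = +0.0153

f₁ = −31.3 cm (diverging).
Lens 1: 1/d_i1 = 1/(-31.3) − 1/(217) = -0.03656, so d_i1 = -27.35 cm; m₁ = −d_i1/d_o1 = +0.1260.
d_o2 = 83.3 − (-27.35) = 110.7 cm.
f₂ = −15.3 cm (diverging).
Lens 2: 1/d_i2 = 1/(-15.3) − 1/(110.7) = -0.07439, so d_i2 = -13.44 cm; m₂ = −d_i2/d_o2 = +0.1214.
m = m₁·m₂ = (+0.1260)(+0.1214) = +0.0153.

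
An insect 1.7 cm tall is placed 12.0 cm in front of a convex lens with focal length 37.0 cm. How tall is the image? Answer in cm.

2.52 cm

1/d_i = 1/f − 1/d_o = 1/(37.00) − 1/(12.0) = -0.05631, so d_i = -17.76 cm.
m = −d_i/d_o = +1.480.
|h_i| = |m|·h_o = 1.480 × 1.7 = 2.52 cm. The image is virtual, upright and enlarged, on the same side as the object.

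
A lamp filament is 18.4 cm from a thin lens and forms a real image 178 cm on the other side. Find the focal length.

Real image ⇒ d_i = +178 cm.
1/f = 1/d_o + 1/d_i = 1/(18.4) + 1/(178) = 0.05997, so f = 16.7 cm.
Since f is positive, the thin lens is converging.

f = 16.7 cm (converging)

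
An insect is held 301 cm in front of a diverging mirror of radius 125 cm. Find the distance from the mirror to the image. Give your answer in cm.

f = R/2 = 125/2 = 62.50 cm; for a diverging mirror, f = -62.50 cm.
Mirror equation: 1/v = 1/f − 1/u = 1/(-62.50) − 1/(301) = -0.01600 − 0.003322 = -0.01932, so v = -51.8 cm.
The image is virtual, upright and reduced, behind the mirror.

51.8 cm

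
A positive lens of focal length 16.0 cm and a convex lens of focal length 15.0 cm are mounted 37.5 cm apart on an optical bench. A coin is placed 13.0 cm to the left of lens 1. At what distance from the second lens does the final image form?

17.5 cm

Lens 1: 1/d_i1 = 1/f₁ − 1/d_o1 = 1/(16.0) − 1/(13.0) = -0.01442, so d_i1 = -69.33 cm.
The intermediate image is 69.33 cm to the left of lens 1 (virtual), which is 37.5 − (-69.33) = 106.8 cm to the left of lens 2, so d_o2 = +106.8 cm.
Lens 2: 1/d_i2 = 1/f₂ − 1/d_o2 = 1/(15.0) − 1/(106.8) = 0.05730, so d_i2 = 17.5 cm.
The final image is real, 17.5 cm to the right of lens 2 (overall magnification ≈ -0.87).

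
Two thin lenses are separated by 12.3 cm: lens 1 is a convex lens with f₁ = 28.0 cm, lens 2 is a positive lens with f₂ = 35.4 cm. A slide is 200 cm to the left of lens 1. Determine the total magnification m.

m = -0.104

Lens 1: 1/d_i1 = 1/(28.0) − 1/(200) = 0.03071, so d_i1 = 32.56 cm; m₁ = −d_i1/d_o1 = -0.1628.
d_o2 = 12.3 − (32.56) = -20.26 cm (virtual object).
Lens 2: 1/d_i2 = 1/(35.4) − 1/(-20.26) = 0.07761, so d_i2 = 12.89 cm; m₂ = −d_i2/d_o2 = +0.6360.
m = m₁·m₂ = (-0.1628)(+0.6360) = -0.104.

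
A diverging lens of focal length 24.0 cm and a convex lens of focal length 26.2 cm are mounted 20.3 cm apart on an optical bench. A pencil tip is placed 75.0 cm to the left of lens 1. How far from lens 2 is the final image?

Lens 1 is diverging, so f₁ = −24.0 cm.
Lens 1: 1/d_i1 = 1/f₁ − 1/d_o1 = 1/(-24.0) − 1/(75.0) = -0.05500, so d_i1 = -18.18 cm.
The intermediate image is 18.18 cm to the left of lens 1 (virtual), which is 20.3 − (-18.18) = 38.48 cm to the left of lens 2, so d_o2 = +38.48 cm.
Lens 2: 1/d_i2 = 1/f₂ − 1/d_o2 = 1/(26.2) − 1/(38.48) = 0.01218, so d_i2 = 82.1 cm.
The final image is real, 82.1 cm to the right of lens 2 (overall magnification ≈ -0.52).

82.1 cm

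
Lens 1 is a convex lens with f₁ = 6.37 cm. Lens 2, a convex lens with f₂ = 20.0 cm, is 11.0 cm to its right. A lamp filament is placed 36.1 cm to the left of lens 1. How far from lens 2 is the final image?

Lens 1: 1/d_i1 = 1/f₁ − 1/d_o1 = 1/(6.37) − 1/(36.1) = 0.1293, so d_i1 = 7.735 cm.
The intermediate image is 7.735 cm to the right of lens 1, which is 11.0 − (7.735) = 3.265 cm to the left of lens 2, so d_o2 = +3.265 cm.
Lens 2: 1/d_i2 = 1/f₂ − 1/d_o2 = 1/(20.0) − 1/(3.265) = -0.2563, so d_i2 = -3.90 cm.
The final image is virtual, 3.90 cm to the left of lens 2 (overall magnification ≈ -0.26).

3.90 cm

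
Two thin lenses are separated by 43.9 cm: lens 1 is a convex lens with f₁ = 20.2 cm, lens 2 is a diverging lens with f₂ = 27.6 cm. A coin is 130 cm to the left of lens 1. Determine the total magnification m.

m = -0.107

Lens 1: 1/d_i1 = 1/(20.2) − 1/(130) = 0.04181, so d_i1 = 23.92 cm; m₁ = −d_i1/d_o1 = -0.1840.
d_o2 = 43.9 − (23.92) = 19.98 cm.
f₂ = −27.6 cm (diverging).
Lens 2: 1/d_i2 = 1/(-27.6) − 1/(19.98) = -0.08628, so d_i2 = -11.59 cm; m₂ = −d_i2/d_o2 = +0.5801.
m = m₁·m₂ = (-0.1840)(+0.5801) = -0.107.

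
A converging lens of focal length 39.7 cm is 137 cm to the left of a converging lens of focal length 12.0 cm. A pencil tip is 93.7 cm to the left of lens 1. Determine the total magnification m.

m = +0.157

Lens 1: 1/d_i1 = 1/(39.7) − 1/(93.7) = 0.01452, so d_i1 = 68.89 cm; m₁ = −d_i1/d_o1 = -0.7352.
d_o2 = 137 − (68.89) = 68.11 cm.
Lens 2: 1/d_i2 = 1/(12.0) − 1/(68.11) = 0.06865, so d_i2 = 14.57 cm; m₂ = −d_i2/d_o2 = -0.2139.
m = m₁·m₂ = (-0.7352)(-0.2139) = +0.157.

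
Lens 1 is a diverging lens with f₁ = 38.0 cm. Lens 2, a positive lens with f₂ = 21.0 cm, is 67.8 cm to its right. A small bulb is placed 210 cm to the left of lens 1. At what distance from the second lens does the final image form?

Lens 1 is diverging, so f₁ = −38.0 cm.
Lens 1: 1/d_i1 = 1/f₁ − 1/d_o1 = 1/(-38.0) − 1/(210) = -0.03108, so d_i1 = -32.18 cm.
The intermediate image is 32.18 cm to the left of lens 1 (virtual), which is 67.8 − (-32.18) = 99.98 cm to the left of lens 2, so d_o2 = +99.98 cm.
Lens 2: 1/d_i2 = 1/f₂ − 1/d_o2 = 1/(21.0) − 1/(99.98) = 0.03762, so d_i2 = 26.6 cm.
The final image is real, 26.6 cm to the right of lens 2 (overall magnification ≈ -0.041).

26.6 cm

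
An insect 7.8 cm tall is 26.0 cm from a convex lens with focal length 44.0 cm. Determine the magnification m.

m = +2.44

1/d_i = 1/f − 1/d_o = 1/(44.00) − 1/(26.0) = -0.01573, so d_i = -63.56 cm.
m = −d_i/d_o = −(-63.56)/(26.0) = +2.44.
The image is virtual, upright and enlarged, on the same side as the object.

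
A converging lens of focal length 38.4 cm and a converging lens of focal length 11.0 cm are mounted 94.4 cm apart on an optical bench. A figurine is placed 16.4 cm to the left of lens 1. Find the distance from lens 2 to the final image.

Lens 1: 1/d_i1 = 1/f₁ − 1/d_o1 = 1/(38.4) − 1/(16.4) = -0.03493, so d_i1 = -28.63 cm.
The intermediate image is 28.63 cm to the left of lens 1 (virtual), which is 94.4 − (-28.63) = 123.0 cm to the left of lens 2, so d_o2 = +123.0 cm.
Lens 2: 1/d_i2 = 1/f₂ − 1/d_o2 = 1/(11.0) − 1/(123.0) = 0.08278, so d_i2 = 12.1 cm.
The final image is real, 12.1 cm to the right of lens 2 (overall magnification ≈ -0.17).

12.1 cm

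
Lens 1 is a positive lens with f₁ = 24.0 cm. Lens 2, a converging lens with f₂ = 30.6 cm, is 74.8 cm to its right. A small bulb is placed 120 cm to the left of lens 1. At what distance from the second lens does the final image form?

96.5 cm

Lens 1: 1/d_i1 = 1/f₁ − 1/d_o1 = 1/(24.0) − 1/(120) = 0.03333, so d_i1 = 30.00 cm.
The intermediate image is 30.00 cm to the right of lens 1, which is 74.8 − (30.00) = 44.80 cm to the left of lens 2, so d_o2 = +44.80 cm.
Lens 2: 1/d_i2 = 1/f₂ − 1/d_o2 = 1/(30.6) − 1/(44.80) = 0.01036, so d_i2 = 96.5 cm.
The final image is real, 96.5 cm to the right of lens 2 (overall magnification ≈ 0.54).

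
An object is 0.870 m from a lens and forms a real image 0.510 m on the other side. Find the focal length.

f = 0.322 m (converging)

Real image ⇒ d_i = +0.510 m.
1/f = 1/d_o + 1/d_i = 1/(0.870) + 1/(0.510) = 3.110, so f = 0.322 m.
Since f is positive, the lens is converging.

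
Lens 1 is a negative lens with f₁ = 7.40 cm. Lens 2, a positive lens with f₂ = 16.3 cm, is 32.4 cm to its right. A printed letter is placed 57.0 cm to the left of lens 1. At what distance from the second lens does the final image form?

Lens 1 is diverging, so f₁ = −7.40 cm.
Lens 1: 1/d_i1 = 1/f₁ − 1/d_o1 = 1/(-7.40) − 1/(57.0) = -0.1527, so d_i1 = -6.550 cm.
The intermediate image is 6.550 cm to the left of lens 1 (virtual), which is 32.4 − (-6.550) = 38.95 cm to the left of lens 2, so d_o2 = +38.95 cm.
Lens 2: 1/d_i2 = 1/f₂ − 1/d_o2 = 1/(16.3) − 1/(38.95) = 0.03568, so d_i2 = 28.0 cm.
The final image is real, 28.0 cm to the right of lens 2 (overall magnification ≈ -0.083).

28.0 cm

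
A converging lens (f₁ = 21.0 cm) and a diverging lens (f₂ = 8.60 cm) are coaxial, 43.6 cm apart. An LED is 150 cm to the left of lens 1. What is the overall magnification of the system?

m = -0.0504

Lens 1: 1/d_i1 = 1/(21.0) − 1/(150) = 0.04095, so d_i1 = 24.42 cm; m₁ = −d_i1/d_o1 = -0.1628.
d_o2 = 43.6 − (24.42) = 19.18 cm.
f₂ = −8.60 cm (diverging).
Lens 2: 1/d_i2 = 1/(-8.60) − 1/(19.18) = -0.1684, so d_i2 = -5.938 cm; m₂ = −d_i2/d_o2 = +0.3096.
m = m₁·m₂ = (-0.1628)(+0.3096) = -0.0504.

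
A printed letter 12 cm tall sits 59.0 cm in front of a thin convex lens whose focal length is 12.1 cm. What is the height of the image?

1/d_i = 1/f − 1/d_o = 1/(12.10) − 1/(59.0) = 0.06570, so d_i = 15.22 cm.
m = −d_i/d_o = -0.2580.
|h_i| = |m|·h_o = 0.2580 × 12 = 3.10 cm. The image is real, inverted and reduced, on the far side of the lens.

3.10 cm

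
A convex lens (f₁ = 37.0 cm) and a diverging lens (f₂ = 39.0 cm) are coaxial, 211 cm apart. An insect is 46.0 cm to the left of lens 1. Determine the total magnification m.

m = -2.63

Lens 1: 1/d_i1 = 1/(37.0) − 1/(46.0) = 0.005288, so d_i1 = 189.1 cm; m₁ = −d_i1/d_o1 = -4.111.
d_o2 = 211 − (189.1) = 21.90 cm.
f₂ = −39.0 cm (diverging).
Lens 2: 1/d_i2 = 1/(-39.0) − 1/(21.90) = -0.07130, so d_i2 = -14.02 cm; m₂ = −d_i2/d_o2 = +0.6404.
m = m₁·m₂ = (-4.111)(+0.6404) = -2.63.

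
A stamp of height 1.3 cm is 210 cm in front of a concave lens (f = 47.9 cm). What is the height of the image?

0.241 cm

For a concave lens, f = -47.9 cm.
1/d_i = 1/f − 1/d_o = 1/(-47.90) − 1/(210) = -0.02564, so d_i = -39.00 cm.
m = −d_i/d_o = +0.1857.
|h_i| = |m|·h_o = 0.1857 × 1.3 = 0.241 cm. The image is virtual, upright and reduced, on the same side as the object.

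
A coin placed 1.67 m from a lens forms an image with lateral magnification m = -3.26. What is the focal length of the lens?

m = −d_i/d_o ⇒ d_i = −m·d_o = −(-3.26)·(1.67) = 5.444 m.
1/f = 1/d_o + 1/d_i = 1/(1.67) + 1/(5.444) = 0.7825, so f = 1.28 m.
Since f is positive, the lens is converging.

f = 1.28 m (converging)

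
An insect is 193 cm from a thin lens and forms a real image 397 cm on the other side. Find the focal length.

Real image ⇒ d_i = +397 cm.
1/f = 1/d_o + 1/d_i = 1/(193) + 1/(397) = 0.007700, so f = 130 cm.
Since f is positive, the thin lens is converging.

f = 130 cm (converging)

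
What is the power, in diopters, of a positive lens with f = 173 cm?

P = +0.578 D

f = 173 cm = 1.73 m.
P = 1/f = 1/(1.73 m) = +0.578 D.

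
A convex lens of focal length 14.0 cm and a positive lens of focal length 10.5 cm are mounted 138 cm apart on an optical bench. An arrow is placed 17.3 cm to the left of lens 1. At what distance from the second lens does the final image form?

Lens 1: 1/d_i1 = 1/f₁ − 1/d_o1 = 1/(14.0) − 1/(17.3) = 0.01363, so d_i1 = 73.39 cm.
The intermediate image is 73.39 cm to the right of lens 1, which is 138 − (73.39) = 64.61 cm to the left of lens 2, so d_o2 = +64.61 cm.
Lens 2: 1/d_i2 = 1/f₂ − 1/d_o2 = 1/(10.5) − 1/(64.61) = 0.07976, so d_i2 = 12.5 cm.
The final image is real, 12.5 cm to the right of lens 2 (overall magnification ≈ 0.82).

12.5 cm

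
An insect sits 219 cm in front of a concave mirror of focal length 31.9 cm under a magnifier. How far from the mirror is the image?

Mirror equation: 1/v = 1/f − 1/u = 1/(31.90) − 1/(219) = 0.03135 − 0.004566 = 0.02678, so v = 37.3 cm.
The image is real, inverted and reduced, in front of the mirror.

37.3 cm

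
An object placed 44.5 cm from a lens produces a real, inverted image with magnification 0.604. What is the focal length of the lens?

f = 16.8 cm (converging)

m = −d_i/d_o ⇒ d_i = −m·d_o = −(-0.604)·(44.5) = 26.88 cm.
1/f = 1/d_o + 1/d_i = 1/(44.5) + 1/(26.88) = 0.05967, so f = 16.8 cm.
Since f is positive, the lens is converging.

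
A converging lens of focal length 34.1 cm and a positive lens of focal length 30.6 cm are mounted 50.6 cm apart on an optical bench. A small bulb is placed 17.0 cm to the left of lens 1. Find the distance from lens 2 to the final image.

Lens 1: 1/d_i1 = 1/f₁ − 1/d_o1 = 1/(34.1) − 1/(17.0) = -0.02950, so d_i1 = -33.90 cm.
The intermediate image is 33.90 cm to the left of lens 1 (virtual), which is 50.6 − (-33.90) = 84.50 cm to the left of lens 2, so d_o2 = +84.50 cm.
Lens 2: 1/d_i2 = 1/f₂ − 1/d_o2 = 1/(30.6) − 1/(84.50) = 0.02085, so d_i2 = 48.0 cm.
The final image is real, 48.0 cm to the right of lens 2 (overall magnification ≈ -1.1).

48.0 cm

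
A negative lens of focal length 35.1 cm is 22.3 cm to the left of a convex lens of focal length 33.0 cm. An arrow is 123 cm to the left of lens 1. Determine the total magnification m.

f₁ = −35.1 cm (diverging).
Lens 1: 1/d_i1 = 1/(-35.1) − 1/(123) = -0.03662, so d_i1 = -27.31 cm; m₁ = −d_i1/d_o1 = +0.2220.
d_o2 = 22.3 − (-27.31) = 49.61 cm.
Lens 2: 1/d_i2 = 1/(33.0) − 1/(49.61) = 0.01015, so d_i2 = 98.56 cm; m₂ = −d_i2/d_o2 = -1.987.
m = m₁·m₂ = (+0.2220)(-1.987) = -0.441.

m = -0.441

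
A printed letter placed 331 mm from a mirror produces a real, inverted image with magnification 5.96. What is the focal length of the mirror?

m = −d_i/d_o ⇒ d_i = −m·d_o = −(-5.96)·(331) = 1973 mm.
1/f = 1/d_o + 1/d_i = 1/(331) + 1/(1973) = 0.003528, so f = 283 mm.
Since f is positive, the mirror is concave.

f = 283 mm (concave)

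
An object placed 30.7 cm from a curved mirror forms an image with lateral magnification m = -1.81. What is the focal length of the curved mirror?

m = −d_i/d_o ⇒ d_i = −m·d_o = −(-1.81)·(30.7) = 55.57 cm.
1/f = 1/d_o + 1/d_i = 1/(30.7) + 1/(55.57) = 0.05057, so f = 19.8 cm.
Since f is positive, the curved mirror is concave.

f = 19.8 cm (concave)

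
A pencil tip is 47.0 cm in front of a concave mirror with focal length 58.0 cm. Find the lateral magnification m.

1/d_i = 1/f − 1/d_o = 1/(58.00) − 1/(47.0) = -0.004035, so d_i = -247.8 cm.
m = −d_i/d_o = −(-247.8)/(47.0) = +5.27.
The image is virtual, upright and enlarged, behind the mirror.

m = +5.27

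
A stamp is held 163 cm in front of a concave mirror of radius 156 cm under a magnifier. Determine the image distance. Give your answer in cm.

f = R/2 = 156/2 = 78.00 cm.
Mirror equation: 1/q = 1/f − 1/p = 1/(78.00) − 1/(163) = 0.01282 − 0.006135 = 0.006686, so q = 150 cm.
The image is real, inverted and reduced, in front of the mirror.

150 cm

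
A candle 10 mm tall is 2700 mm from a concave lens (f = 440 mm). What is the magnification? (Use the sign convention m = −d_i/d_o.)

m = +0.140

For a concave lens, f = -440 mm.
1/d_i = 1/f − 1/d_o = 1/(-440.0) − 1/(2700) = -0.002643, so d_i = -378.3 mm.
m = −d_i/d_o = −(-378.3)/(2700) = +0.140.
The image is virtual, upright and reduced, on the same side as the object.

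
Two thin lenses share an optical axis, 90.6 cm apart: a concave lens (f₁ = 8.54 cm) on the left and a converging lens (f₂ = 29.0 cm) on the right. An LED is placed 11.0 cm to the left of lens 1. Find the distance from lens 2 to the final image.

41.7 cm

Lens 1 is diverging, so f₁ = −8.54 cm.
Lens 1: 1/d_i1 = 1/f₁ − 1/d_o1 = 1/(-8.54) − 1/(11.0) = -0.2080, so d_i1 = -4.808 cm.
The intermediate image is 4.808 cm to the left of lens 1 (virtual), which is 90.6 − (-4.808) = 95.41 cm to the left of lens 2, so d_o2 = +95.41 cm.
Lens 2: 1/d_i2 = 1/f₂ − 1/d_o2 = 1/(29.0) − 1/(95.41) = 0.02400, so d_i2 = 41.7 cm.
The final image is real, 41.7 cm to the right of lens 2 (overall magnification ≈ -0.19).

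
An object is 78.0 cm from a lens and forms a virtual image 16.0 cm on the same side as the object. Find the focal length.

Virtual image ⇒ d_i = −16.0 cm.
1/f = 1/d_o + 1/d_i = 1/(78.0) + 1/(-16.0) = -0.04968, so f = -20.1 cm.
Since f is negative, the lens is diverging.

f = -20.1 cm (diverging)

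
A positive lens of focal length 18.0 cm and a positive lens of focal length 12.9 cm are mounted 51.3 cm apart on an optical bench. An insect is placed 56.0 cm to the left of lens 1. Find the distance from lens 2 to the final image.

Lens 1: 1/d_i1 = 1/f₁ − 1/d_o1 = 1/(18.0) − 1/(56.0) = 0.03770, so d_i1 = 26.53 cm.
The intermediate image is 26.53 cm to the right of lens 1, which is 51.3 − (26.53) = 24.77 cm to the left of lens 2, so d_o2 = +24.77 cm.
Lens 2: 1/d_i2 = 1/f₂ − 1/d_o2 = 1/(12.9) − 1/(24.77) = 0.03715, so d_i2 = 26.9 cm.
The final image is real, 26.9 cm to the right of lens 2 (overall magnification ≈ 0.51).

26.9 cm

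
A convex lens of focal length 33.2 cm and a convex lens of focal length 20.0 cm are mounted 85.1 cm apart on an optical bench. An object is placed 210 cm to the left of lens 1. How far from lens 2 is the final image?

35.6 cm

Lens 1: 1/d_i1 = 1/f₁ − 1/d_o1 = 1/(33.2) − 1/(210) = 0.02536, so d_i1 = 39.43 cm.
The intermediate image is 39.43 cm to the right of lens 1, which is 85.1 − (39.43) = 45.67 cm to the left of lens 2, so d_o2 = +45.67 cm.
Lens 2: 1/d_i2 = 1/f₂ − 1/d_o2 = 1/(20.0) − 1/(45.67) = 0.02810, so d_i2 = 35.6 cm.
The final image is real, 35.6 cm to the right of lens 2 (overall magnification ≈ 0.15).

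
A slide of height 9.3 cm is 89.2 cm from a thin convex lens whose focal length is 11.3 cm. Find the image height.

1.35 cm

1/d_i = 1/f − 1/d_o = 1/(11.30) − 1/(89.2) = 0.07728, so d_i = 12.94 cm.
m = −d_i/d_o = -0.1451.
|h_i| = |m|·h_o = 0.1451 × 9.3 = 1.35 cm. The image is real, inverted and reduced, on the far side of the lens.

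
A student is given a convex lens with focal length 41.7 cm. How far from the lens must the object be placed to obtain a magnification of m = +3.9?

m = −d_i/d_o ⇒ d_i = −m·d_o.
1/f = 1/d_o + 1/d_i = 1/d_o − 1/(m·d_o) = (1 − 1/m)/d_o, so d_o = f(1 − 1/m) = (41.70)(1 − 1/(+3.9)) = 31.0 cm.

31.0 cm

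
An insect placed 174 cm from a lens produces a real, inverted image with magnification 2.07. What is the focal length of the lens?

m = −d_i/d_o ⇒ d_i = −m·d_o = −(-2.07)·(174) = 360.2 cm.
1/f = 1/d_o + 1/d_i = 1/(174) + 1/(360.2) = 0.008523, so f = 117 cm.
Since f is positive, the lens is converging.

f = 117 cm (converging)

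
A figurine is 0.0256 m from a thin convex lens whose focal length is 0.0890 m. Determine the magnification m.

1/d_i = 1/f − 1/d_o = 1/(0.08900) − 1/(0.0256) = -27.83, so d_i = -0.03594 m.
m = −d_i/d_o = −(-0.03594)/(0.0256) = +1.40.
The image is virtual, upright and enlarged, on the same side as the object.

m = +1.40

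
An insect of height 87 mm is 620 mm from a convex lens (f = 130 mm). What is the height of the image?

23.1 mm

1/d_i = 1/f − 1/d_o = 1/(130.0) − 1/(620) = 0.006079, so d_i = 164.5 mm.
m = −d_i/d_o = -0.2653.
|h_i| = |m|·h_o = 0.2653 × 87 = 23.1 mm. The image is real, inverted and reduced, on the far side of the lens.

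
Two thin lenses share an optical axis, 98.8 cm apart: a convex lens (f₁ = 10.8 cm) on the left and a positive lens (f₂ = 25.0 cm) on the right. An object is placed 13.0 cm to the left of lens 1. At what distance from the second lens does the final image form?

Lens 1: 1/d_i1 = 1/f₁ − 1/d_o1 = 1/(10.8) − 1/(13.0) = 0.01567, so d_i1 = 63.82 cm.
The intermediate image is 63.82 cm to the right of lens 1, which is 98.8 − (63.82) = 34.98 cm to the left of lens 2, so d_o2 = +34.98 cm.
Lens 2: 1/d_i2 = 1/f₂ − 1/d_o2 = 1/(25.0) − 1/(34.98) = 0.01141, so d_i2 = 87.6 cm.
The final image is real, 87.6 cm to the right of lens 2 (overall magnification ≈ 12).

87.6 cm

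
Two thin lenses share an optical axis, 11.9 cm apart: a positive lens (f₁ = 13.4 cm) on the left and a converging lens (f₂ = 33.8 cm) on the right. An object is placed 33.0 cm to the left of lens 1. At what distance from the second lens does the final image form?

Lens 1: 1/d_i1 = 1/f₁ − 1/d_o1 = 1/(13.4) − 1/(33.0) = 0.04432, so d_i1 = 22.56 cm.
The intermediate image is 22.56 cm to the right of lens 1, which lies 10.66 cm to the right of lens 2 — a virtual object — so d_o2 = −10.66 cm.
Lens 2: 1/d_i2 = 1/f₂ − 1/d_o2 = 1/(33.8) − 1/(-10.66) = 0.1234, so d_i2 = 8.10 cm.
The final image is real, 8.10 cm to the right of lens 2 (overall magnification ≈ -0.52).

8.10 cm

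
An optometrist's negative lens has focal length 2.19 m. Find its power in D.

For a negative lens, f = −2.19 m.
P = 1/f = 1/(-2.19 m) = -0.457 D.

P = -0.457 D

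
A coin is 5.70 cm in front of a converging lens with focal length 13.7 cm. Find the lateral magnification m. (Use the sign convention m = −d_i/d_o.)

m = +1.71

1/d_i = 1/f − 1/d_o = 1/(13.70) − 1/(5.70) = -0.1024, so d_i = -9.761 cm.
m = −d_i/d_o = −(-9.761)/(5.70) = +1.71.
The image is virtual, upright and enlarged, on the same side as the object.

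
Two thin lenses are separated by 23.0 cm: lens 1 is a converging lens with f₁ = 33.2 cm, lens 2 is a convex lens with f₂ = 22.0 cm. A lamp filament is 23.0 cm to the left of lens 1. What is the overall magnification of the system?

m = -0.944

Lens 1: 1/d_i1 = 1/(33.2) − 1/(23.0) = -0.01336, so d_i1 = -74.86 cm; m₁ = −d_i1/d_o1 = +3.255.
d_o2 = 23.0 − (-74.86) = 97.86 cm.
Lens 2: 1/d_i2 = 1/(22.0) − 1/(97.86) = 0.03524, so d_i2 = 28.38 cm; m₂ = −d_i2/d_o2 = -0.2900.
m = m₁·m₂ = (+3.255)(-0.2900) = -0.944.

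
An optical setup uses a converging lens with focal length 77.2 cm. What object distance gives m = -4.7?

m = −d_i/d_o ⇒ d_i = −m·d_o.
1/f = 1/d_o + 1/d_i = 1/d_o − 1/(m·d_o) = (1 − 1/m)/d_o, so d_o = f(1 − 1/m) = (77.20)(1 − 1/(-4.7)) = 93.6 cm.

93.6 cm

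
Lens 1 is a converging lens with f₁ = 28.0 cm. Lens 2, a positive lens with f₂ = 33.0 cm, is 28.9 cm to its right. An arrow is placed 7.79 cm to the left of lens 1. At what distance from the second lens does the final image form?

Lens 1: 1/d_i1 = 1/f₁ − 1/d_o1 = 1/(28.0) − 1/(7.79) = -0.09266, so d_i1 = -10.79 cm.
The intermediate image is 10.79 cm to the left of lens 1 (virtual), which is 28.9 − (-10.79) = 39.69 cm to the left of lens 2, so d_o2 = +39.69 cm.
Lens 2: 1/d_i2 = 1/f₂ − 1/d_o2 = 1/(33.0) − 1/(39.69) = 0.005108, so d_i2 = 196 cm.
The final image is real, 196 cm to the right of lens 2 (overall magnification ≈ -6.8).

196 cm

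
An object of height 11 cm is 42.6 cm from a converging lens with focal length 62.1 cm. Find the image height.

1/d_i = 1/f − 1/d_o = 1/(62.10) − 1/(42.6) = -0.007371, so d_i = -135.7 cm.
m = −d_i/d_o = +3.185.
|h_i| = |m|·h_o = 3.185 × 11 = 35.0 cm. The image is virtual, upright and enlarged, on the same side as the object.

35.0 cm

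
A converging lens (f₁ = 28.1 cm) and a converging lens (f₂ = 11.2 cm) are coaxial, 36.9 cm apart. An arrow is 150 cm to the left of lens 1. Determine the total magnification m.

Lens 1: 1/d_i1 = 1/(28.1) − 1/(150) = 0.02892, so d_i1 = 34.58 cm; m₁ = −d_i1/d_o1 = -0.2305.
d_o2 = 36.9 − (34.58) = 2.320 cm.
Lens 2: 1/d_i2 = 1/(11.2) − 1/(2.320) = -0.3417, so d_i2 = -2.926 cm; m₂ = −d_i2/d_o2 = +1.261.
m = m₁·m₂ = (-0.2305)(+1.261) = -0.291.

m = -0.291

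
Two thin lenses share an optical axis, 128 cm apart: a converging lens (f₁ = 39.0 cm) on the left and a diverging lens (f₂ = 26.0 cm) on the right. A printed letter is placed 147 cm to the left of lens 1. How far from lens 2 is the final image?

Lens 1: 1/d_i1 = 1/f₁ − 1/d_o1 = 1/(39.0) − 1/(147) = 0.01884, so d_i1 = 53.08 cm.
The intermediate image is 53.08 cm to the right of lens 1, which is 128 − (53.08) = 74.92 cm to the left of lens 2, so d_o2 = +74.92 cm.
Lens 2 is diverging, so f₂ = −26.0 cm.
Lens 2: 1/d_i2 = 1/f₂ − 1/d_o2 = 1/(-26.0) − 1/(74.92) = -0.05181, so d_i2 = -19.3 cm.
The final image is virtual, 19.3 cm to the left of lens 2 (overall magnification ≈ -0.093).

19.3 cm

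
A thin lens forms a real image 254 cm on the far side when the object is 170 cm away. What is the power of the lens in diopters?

P = +0.982 D

d_i = +254 cm.
1/f = 1/d_o + 1/d_i = 1/(170) + 1/(254) = 0.009819 cm⁻¹.
f = 101.8 cm = 1.018 m, so P = 1/f = +0.982 D.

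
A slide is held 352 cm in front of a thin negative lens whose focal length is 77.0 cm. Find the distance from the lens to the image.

63.2 cm

For a negative lens, f = -77.0 cm.
Lens equation: 1/s_i = 1/f − 1/s_o = 1/(-77.00) − 1/(352) = -0.01299 − 0.002841 = -0.01583, so s_i = -63.2 cm.
The image is virtual, upright and reduced, on the same side as the object.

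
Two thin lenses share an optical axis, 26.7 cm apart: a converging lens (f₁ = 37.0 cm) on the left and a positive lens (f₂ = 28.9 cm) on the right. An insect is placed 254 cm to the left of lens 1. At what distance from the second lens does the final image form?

Lens 1: 1/d_i1 = 1/f₁ − 1/d_o1 = 1/(37.0) − 1/(254) = 0.02309, so d_i1 = 43.31 cm.
The intermediate image is 43.31 cm to the right of lens 1, which lies 16.61 cm to the right of lens 2 — a virtual object — so d_o2 = −16.61 cm.
Lens 2: 1/d_i2 = 1/f₂ − 1/d_o2 = 1/(28.9) − 1/(-16.61) = 0.09481, so d_i2 = 10.5 cm.
The final image is real, 10.5 cm to the right of lens 2 (overall magnification ≈ -0.11).

10.5 cm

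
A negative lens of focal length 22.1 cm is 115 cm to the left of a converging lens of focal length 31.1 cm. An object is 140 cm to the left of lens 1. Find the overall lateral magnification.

f₁ = −22.1 cm (diverging).
Lens 1: 1/d_i1 = 1/(-22.1) − 1/(140) = -0.05239, so d_i1 = -19.09 cm; m₁ = −d_i1/d_o1 = +0.1364.
d_o2 = 115 − (-19.09) = 134.1 cm.
Lens 2: 1/d_i2 = 1/(31.1) − 1/(134.1) = 0.02470, so d_i2 = 40.49 cm; m₂ = −d_i2/d_o2 = -0.3019.
m = m₁·m₂ = (+0.1364)(-0.3019) = -0.0412.

m = -0.0412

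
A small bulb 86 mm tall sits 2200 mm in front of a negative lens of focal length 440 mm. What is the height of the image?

14.3 mm

For a negative lens, f = -440 mm.
1/d_i = 1/f − 1/d_o = 1/(-440.0) − 1/(2200) = -0.002727, so d_i = -366.7 mm.
m = −d_i/d_o = +0.1667.
|h_i| = |m|·h_o = 0.1667 × 86 = 14.3 mm. The image is virtual, upright and reduced, on the same side as the object.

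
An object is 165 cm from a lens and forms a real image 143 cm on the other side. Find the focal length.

Real image ⇒ d_i = +143 cm.
1/f = 1/d_o + 1/d_i = 1/(165) + 1/(143) = 0.01305, so f = 76.6 cm.
Since f is positive, the lens is converging.

f = 76.6 cm (converging)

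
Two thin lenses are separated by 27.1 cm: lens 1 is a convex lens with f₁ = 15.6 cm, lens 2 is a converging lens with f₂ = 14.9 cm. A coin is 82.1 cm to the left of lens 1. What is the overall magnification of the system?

Lens 1: 1/d_i1 = 1/(15.6) − 1/(82.1) = 0.05192, so d_i1 = 19.26 cm; m₁ = −d_i1/d_o1 = -0.2346.
d_o2 = 27.1 − (19.26) = 7.840 cm.
Lens 2: 1/d_i2 = 1/(14.9) − 1/(7.840) = -0.06044, so d_i2 = -16.55 cm; m₂ = −d_i2/d_o2 = +2.110.
m = m₁·m₂ = (-0.2346)(+2.110) = -0.495.

m = -0.495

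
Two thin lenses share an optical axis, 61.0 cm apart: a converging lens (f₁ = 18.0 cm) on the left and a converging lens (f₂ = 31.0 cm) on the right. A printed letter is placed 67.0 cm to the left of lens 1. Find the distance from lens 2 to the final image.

Lens 1: 1/d_i1 = 1/f₁ − 1/d_o1 = 1/(18.0) − 1/(67.0) = 0.04063, so d_i1 = 24.61 cm.
The intermediate image is 24.61 cm to the right of lens 1, which is 61.0 − (24.61) = 36.39 cm to the left of lens 2, so d_o2 = +36.39 cm.
Lens 2: 1/d_i2 = 1/f₂ − 1/d_o2 = 1/(31.0) − 1/(36.39) = 0.004778, so d_i2 = 209 cm.
The final image is real, 209 cm to the right of lens 2 (overall magnification ≈ 2.1).

209 cm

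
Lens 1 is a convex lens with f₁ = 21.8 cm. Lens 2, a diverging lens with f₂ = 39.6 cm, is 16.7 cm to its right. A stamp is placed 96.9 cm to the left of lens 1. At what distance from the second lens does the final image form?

16.1 cm

Lens 1: 1/d_i1 = 1/f₁ − 1/d_o1 = 1/(21.8) − 1/(96.9) = 0.03555, so d_i1 = 28.13 cm.
The intermediate image is 28.13 cm to the right of lens 1, which lies 11.43 cm to the right of lens 2 — a virtual object — so d_o2 = −11.43 cm.
Lens 2 is diverging, so f₂ = −39.6 cm.
Lens 2: 1/d_i2 = 1/f₂ − 1/d_o2 = 1/(-39.6) − 1/(-11.43) = 0.06224, so d_i2 = 16.1 cm.
The final image is real, 16.1 cm to the right of lens 2 (overall magnification ≈ -0.41).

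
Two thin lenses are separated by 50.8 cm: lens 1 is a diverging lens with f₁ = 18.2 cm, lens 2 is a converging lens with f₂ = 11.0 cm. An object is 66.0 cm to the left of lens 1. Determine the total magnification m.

f₁ = −18.2 cm (diverging).
Lens 1: 1/d_i1 = 1/(-18.2) − 1/(66.0) = -0.07010, so d_i1 = -14.27 cm; m₁ = −d_i1/d_o1 = +0.2162.
d_o2 = 50.8 − (-14.27) = 65.07 cm.
Lens 2: 1/d_i2 = 1/(11.0) − 1/(65.07) = 0.07554, so d_i2 = 13.24 cm; m₂ = −d_i2/d_o2 = -0.2034.
m = m₁·m₂ = (+0.2162)(-0.2034) = -0.0440.

m = -0.0440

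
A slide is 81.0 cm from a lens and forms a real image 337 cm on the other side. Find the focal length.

f = 65.3 cm (converging)

Real image ⇒ d_i = +337 cm.
1/f = 1/d_o + 1/d_i = 1/(81.0) + 1/(337) = 0.01531, so f = 65.3 cm.
Since f is positive, the lens is converging.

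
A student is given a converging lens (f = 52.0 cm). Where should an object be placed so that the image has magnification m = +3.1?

m = −d_i/d_o ⇒ d_i = −m·d_o.
1/f = 1/d_o + 1/d_i = 1/d_o − 1/(m·d_o) = (1 − 1/m)/d_o, so d_o = f(1 − 1/m) = (52.00)(1 − 1/(+3.1)) = 35.2 cm.

35.2 cm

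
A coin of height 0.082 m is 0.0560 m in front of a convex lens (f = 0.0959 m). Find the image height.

0.197 m

1/d_i = 1/f − 1/d_o = 1/(0.09590) − 1/(0.0560) = -7.430, so d_i = -0.1346 m.
m = −d_i/d_o = +2.404.
|h_i| = |m|·h_o = 2.404 × 0.082 = 0.197 m. The image is virtual, upright and enlarged, on the same side as the object.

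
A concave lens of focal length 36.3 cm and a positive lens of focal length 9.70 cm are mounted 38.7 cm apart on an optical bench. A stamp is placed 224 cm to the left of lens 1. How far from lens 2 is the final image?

Lens 1 is diverging, so f₁ = −36.3 cm.
Lens 1: 1/d_i1 = 1/f₁ − 1/d_o1 = 1/(-36.3) − 1/(224) = -0.03201, so d_i1 = -31.24 cm.
The intermediate image is 31.24 cm to the left of lens 1 (virtual), which is 38.7 − (-31.24) = 69.94 cm to the left of lens 2, so d_o2 = +69.94 cm.
Lens 2: 1/d_i2 = 1/f₂ − 1/d_o2 = 1/(9.70) − 1/(69.94) = 0.08879, so d_i2 = 11.3 cm.
The final image is real, 11.3 cm to the right of lens 2 (overall magnification ≈ -0.022).

11.3 cm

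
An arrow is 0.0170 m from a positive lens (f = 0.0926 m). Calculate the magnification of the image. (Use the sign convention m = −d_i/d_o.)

m = +1.22

1/d_i = 1/f − 1/d_o = 1/(0.09260) − 1/(0.0170) = -48.02, so d_i = -0.02082 m.
m = −d_i/d_o = −(-0.02082)/(0.0170) = +1.22.
The image is virtual, upright and enlarged, on the same side as the object.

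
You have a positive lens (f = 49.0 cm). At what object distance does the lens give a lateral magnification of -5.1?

58.6 cm

m = −d_i/d_o ⇒ d_i = −m·d_o.
1/f = 1/d_o + 1/d_i = 1/d_o − 1/(m·d_o) = (1 − 1/m)/d_o, so d_o = f(1 − 1/m) = (49.00)(1 − 1/(-5.1)) = 58.6 cm.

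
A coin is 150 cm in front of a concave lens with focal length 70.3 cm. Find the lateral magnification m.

m = +0.319

For a concave lens, f = -70.3 cm.
1/d_i = 1/f − 1/d_o = 1/(-70.30) − 1/(150) = -0.02089, so d_i = -47.87 cm.
m = −d_i/d_o = −(-47.87)/(150) = +0.319.
The image is virtual, upright and reduced, on the same side as the object.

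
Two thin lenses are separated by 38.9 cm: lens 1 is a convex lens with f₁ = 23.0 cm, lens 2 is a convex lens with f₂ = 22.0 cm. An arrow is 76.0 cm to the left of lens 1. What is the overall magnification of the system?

m = -0.594

Lens 1: 1/d_i1 = 1/(23.0) − 1/(76.0) = 0.03032, so d_i1 = 32.98 cm; m₁ = −d_i1/d_o1 = -0.4339.
d_o2 = 38.9 − (32.98) = 5.920 cm.
Lens 2: 1/d_i2 = 1/(22.0) − 1/(5.920) = -0.1235, so d_i2 = -8.100 cm; m₂ = −d_i2/d_o2 = +1.368.
m = m₁·m₂ = (-0.4339)(+1.368) = -0.594.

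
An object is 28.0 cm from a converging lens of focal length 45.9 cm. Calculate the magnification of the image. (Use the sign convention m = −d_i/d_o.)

1/d_i = 1/f − 1/d_o = 1/(45.90) − 1/(28.0) = -0.01393, so d_i = -71.80 cm.
m = −d_i/d_o = −(-71.80)/(28.0) = +2.56.
The image is virtual, upright and enlarged, on the same side as the object.

m = +2.56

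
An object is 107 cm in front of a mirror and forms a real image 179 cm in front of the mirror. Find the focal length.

Real image ⇒ d_i = +179 cm.
1/f = 1/d_o + 1/d_i = 1/(107) + 1/(179) = 0.01493, so f = 67.0 cm.
Since f is positive, the mirror is concave.

f = 67.0 cm (concave)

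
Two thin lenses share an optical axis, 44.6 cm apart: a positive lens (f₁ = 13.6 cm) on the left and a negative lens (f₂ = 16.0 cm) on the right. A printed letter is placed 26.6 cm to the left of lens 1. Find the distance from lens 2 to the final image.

8.19 cm

Lens 1: 1/d_i1 = 1/f₁ − 1/d_o1 = 1/(13.6) − 1/(26.6) = 0.03594, so d_i1 = 27.83 cm.
The intermediate image is 27.83 cm to the right of lens 1, which is 44.6 − (27.83) = 16.77 cm to the left of lens 2, so d_o2 = +16.77 cm.
Lens 2 is diverging, so f₂ = −16.0 cm.
Lens 2: 1/d_i2 = 1/f₂ − 1/d_o2 = 1/(-16.0) − 1/(16.77) = -0.1221, so d_i2 = -8.19 cm.
The final image is virtual, 8.19 cm to the left of lens 2 (overall magnification ≈ -0.51).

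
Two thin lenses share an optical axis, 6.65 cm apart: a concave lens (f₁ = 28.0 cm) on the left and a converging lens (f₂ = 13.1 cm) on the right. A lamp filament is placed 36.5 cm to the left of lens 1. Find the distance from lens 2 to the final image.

Lens 1 is diverging, so f₁ = −28.0 cm.
Lens 1: 1/d_i1 = 1/f₁ − 1/d_o1 = 1/(-28.0) − 1/(36.5) = -0.06311, so d_i1 = -15.84 cm.
The intermediate image is 15.84 cm to the left of lens 1 (virtual), which is 6.65 − (-15.84) = 22.49 cm to the left of lens 2, so d_o2 = +22.49 cm.
Lens 2: 1/d_i2 = 1/f₂ − 1/d_o2 = 1/(13.1) − 1/(22.49) = 0.03187, so d_i2 = 31.4 cm.
The final image is real, 31.4 cm to the right of lens 2 (overall magnification ≈ -0.61).

31.4 cm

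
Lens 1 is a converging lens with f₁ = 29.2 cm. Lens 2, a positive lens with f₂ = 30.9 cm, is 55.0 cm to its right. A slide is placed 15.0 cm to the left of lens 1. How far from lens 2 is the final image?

48.3 cm

Lens 1: 1/d_i1 = 1/f₁ − 1/d_o1 = 1/(29.2) − 1/(15.0) = -0.03242, so d_i1 = -30.85 cm.
The intermediate image is 30.85 cm to the left of lens 1 (virtual), which is 55.0 − (-30.85) = 85.85 cm to the left of lens 2, so d_o2 = +85.85 cm.
Lens 2: 1/d_i2 = 1/f₂ − 1/d_o2 = 1/(30.9) − 1/(85.85) = 0.02071, so d_i2 = 48.3 cm.
The final image is real, 48.3 cm to the right of lens 2 (overall magnification ≈ -1.2).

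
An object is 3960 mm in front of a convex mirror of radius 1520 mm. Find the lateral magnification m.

f = R/2 = 1520/2 = 760.0 mm; for a convex mirror, f = -760.0 mm.
1/d_i = 1/f − 1/d_o = 1/(-760.0) − 1/(3960) = -0.001568, so d_i = -637.6 mm.
m = −d_i/d_o = −(-637.6)/(3960) = +0.161.
The image is virtual, upright and reduced, behind the mirror.

m = +0.161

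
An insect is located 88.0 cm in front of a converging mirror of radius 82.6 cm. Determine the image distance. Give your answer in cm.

77.8 cm

f = R/2 = 82.6/2 = 41.30 cm.
Mirror equation: 1/s_i = 1/f − 1/s_o = 1/(41.30) − 1/(88.0) = 0.02421 − 0.01136 = 0.01285, so s_i = 77.8 cm.
The image is real, inverted and reduced, in front of the mirror.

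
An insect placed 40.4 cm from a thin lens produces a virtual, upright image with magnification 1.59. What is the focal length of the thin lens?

f = 109 cm (converging)

m = −d_i/d_o ⇒ d_i = −m·d_o = −(+1.59)·(40.4) = -64.24 cm.
1/f = 1/d_o + 1/d_i = 1/(40.4) + 1/(-64.24) = 0.009186, so f = 109 cm.
Since f is positive, the thin lens is converging.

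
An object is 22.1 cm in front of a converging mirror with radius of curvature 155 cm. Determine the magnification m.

f = R/2 = 155/2 = 77.50 cm.
1/d_i = 1/f − 1/d_o = 1/(77.50) − 1/(22.1) = -0.03235, so d_i = -30.92 cm.
m = −d_i/d_o = −(-30.92)/(22.1) = +1.40.
The image is virtual, upright and enlarged, behind the mirror.

m = +1.40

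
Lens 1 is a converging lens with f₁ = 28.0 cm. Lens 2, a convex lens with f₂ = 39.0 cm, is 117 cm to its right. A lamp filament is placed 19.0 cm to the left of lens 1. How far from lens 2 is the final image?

50.1 cm

Lens 1: 1/d_i1 = 1/f₁ − 1/d_o1 = 1/(28.0) − 1/(19.0) = -0.01692, so d_i1 = -59.11 cm.
The intermediate image is 59.11 cm to the left of lens 1 (virtual), which is 117 − (-59.11) = 176.1 cm to the left of lens 2, so d_o2 = +176.1 cm.
Lens 2: 1/d_i2 = 1/f₂ − 1/d_o2 = 1/(39.0) − 1/(176.1) = 0.01996, so d_i2 = 50.1 cm.
The final image is real, 50.1 cm to the right of lens 2 (overall magnification ≈ -0.88).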